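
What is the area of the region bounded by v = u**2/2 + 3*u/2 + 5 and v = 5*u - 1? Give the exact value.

Set the curves equal: u**2/2 + 3*u/2 + 5 = 5*u - 1, so u**2/2 - 7*u/2 + 6 = 0, which factors as (u - 4)*(u - 3)/2 = 0. The curves meet at u = 3, 4.
On [3, 4], v = 5*u - 1 is on top; that piece has area ∫[3,4] (-(u**2/2 - 7*u/2 + 6)) du = 1/12.

1/12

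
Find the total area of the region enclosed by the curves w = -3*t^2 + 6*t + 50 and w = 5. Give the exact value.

Set the curves equal: -3*t^2 + 6*t + 50 = 5, so -3*t^2 + 6*t + 45 = 0, which factors as -3*(t - 5)*(t + 3) = 0. The curves meet at t = -3, 5.
On [-3, 5], w = -3*t^2 + 6*t + 50 is on top; that piece has area ∫[-3,5] (-3*t^2 + 6*t + 45) dt = 256.

256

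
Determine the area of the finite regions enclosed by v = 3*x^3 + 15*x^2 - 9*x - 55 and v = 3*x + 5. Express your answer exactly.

Set the curves equal: 3*x^3 + 15*x^2 - 9*x - 55 = 3*x + 5, so 3*x^3 + 15*x^2 - 12*x - 60 = 0, which factors as 3*(x - 2)*(x + 2)*(x + 5) = 0. The curves meet at x = -5, -2, 2.
On [-5, -2], v = 3*x^3 + 15*x^2 - 9*x - 55 is on top; that piece has area ∫[-5,-2] (3*x^3 + 15*x^2 - 12*x - 60) dx = 297/4.
On [-2, 2], v = 3*x + 5 is on top; that piece has area ∫[-2,2] (-(3*x^3 + 15*x^2 - 12*x - 60)) dx = 160.
Total enclosed area = 297/4 + 160 = 937/4.

937/4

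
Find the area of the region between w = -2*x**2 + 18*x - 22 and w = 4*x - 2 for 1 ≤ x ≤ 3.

The difference (-2*x**2 + 18*x - 22) - (4*x - 2) = -2*x**2 + 14*x - 20 changes sign at x = 2 inside [1, 3], so split the integral there.
∫[1,2] (-2*x**2 + 14*x - 20) dx = -11/3; the area of that piece is 11/3.
∫[2,3] (-2*x**2 + 14*x - 20) dx = 7/3.
Total area = 11/3 + 7/3 = 6.

6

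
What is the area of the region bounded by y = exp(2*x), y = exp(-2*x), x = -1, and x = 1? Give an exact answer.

-2 + exp(-2) + exp(2)

The difference (exp(2*x)) - (exp(-2*x)) = exp(2*x) - exp(-2*x) changes sign at x = 0 inside [-1, 1], so split the integral there.
∫[-1,0] (exp(2*x) - exp(-2*x)) dx = -exp(2)/2 - exp(-2)/2 + 1; the area of that piece is -1 + exp(-2)/2 + exp(2)/2.
∫[0,1] (exp(2*x) - exp(-2*x)) dx = -1 + exp(-2)/2 + exp(2)/2.
Total area = (-1 + exp(-2)/2 + exp(2)/2) + (-1 + exp(-2)/2 + exp(2)/2) = -2 + exp(-2) + exp(2).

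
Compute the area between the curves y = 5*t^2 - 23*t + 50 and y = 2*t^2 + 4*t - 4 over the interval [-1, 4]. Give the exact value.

279/2

The difference (5*t^2 - 23*t + 50) - (2*t^2 + 4*t - 4) = 3*t^2 - 27*t + 54 changes sign at t = 3 inside [-1, 4], so split the integral there.
∫[-1,3] (3*t^2 - 27*t + 54) dt = 136.
∫[3,4] (3*t^2 - 27*t + 54) dt = -7/2; the area of that piece is 7/2.
Total area = 136 + 7/2 = 279/2.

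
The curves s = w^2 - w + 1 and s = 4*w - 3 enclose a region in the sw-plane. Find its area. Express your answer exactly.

9/2

Both boundary curves give s as a function of w, so integrate with respect to w. Setting them equal: w^2 - 5*w + 4 = 0, i.e. (w - 4)*(w - 1) = 0, so they meet at w = 1, 4.
For w in [1, 4], s = w^2 - w + 1 is on the left; area = ∫[1,4] (-(w^2 - 5*w + 4)) dw = 9/2.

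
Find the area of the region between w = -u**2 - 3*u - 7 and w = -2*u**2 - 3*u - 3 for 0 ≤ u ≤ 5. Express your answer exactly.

The difference (-u**2 - 3*u - 7) - (-2*u**2 - 3*u - 3) = u**2 - 4 changes sign at u = 2 inside [0, 5], so split the integral there.
∫[0,2] (u**2 - 4) du = -16/3; the area of that piece is 16/3.
∫[2,5] (u**2 - 4) du = 27.
Total area = 16/3 + 27 = 97/3.

97/3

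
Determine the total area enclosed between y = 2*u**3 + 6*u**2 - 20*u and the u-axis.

The curve meets the u-axis where 2*u**3 + 6*u**2 - 20*u = 0, i.e. 2*u*(u - 2)*(u + 5) = 0, at u = -5, 0, 2.
On [-5, 0] the curve lies above the axis; ∫[-5,0] (2*u**3 + 6*u**2 - 20*u) du = 375/2, giving area 375/2.
On [0, 2] the curve lies below the axis; ∫[0,2] (2*u**3 + 6*u**2 - 20*u) du = -16, giving area 16.
Total area = 375/2 + 16 = 407/2.

407/2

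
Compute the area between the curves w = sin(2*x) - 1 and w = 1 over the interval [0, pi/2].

On [0, pi/2], (sin(2*x) - 1) - (1) = sin(2*x) - 2 is ≤ 0 throughout, so the area is a single integral of |sin(2*x) - 2|.
∫[0,pi/2] (sin(2*x) - 2) dx = 1 - pi; the area of that piece is -1 + pi.

-1 + pi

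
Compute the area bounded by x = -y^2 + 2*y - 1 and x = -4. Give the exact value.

32/3

Both boundary curves give x as a function of y, so integrate with respect to y. Setting them equal: -y^2 + 2*y + 3 = 0, i.e. -(y - 3)*(y + 1) = 0, so they meet at y = -1, 3.
For y in [-1, 3], x = -y^2 + 2*y - 1 is on the right; area = ∫[-1,3] (-y^2 + 2*y + 3) dy = 32/3.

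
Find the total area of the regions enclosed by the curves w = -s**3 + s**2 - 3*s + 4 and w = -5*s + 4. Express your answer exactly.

Set the curves equal: -s**3 + s**2 - 3*s + 4 = -5*s + 4, so -s**3 + s**2 + 2*s = 0, which factors as -s*(s - 2)*(s + 1) = 0. The curves meet at s = -1, 0, 2.
On [-1, 0], w = -5*s + 4 is on top; that piece has area ∫[-1,0] (-(-s**3 + s**2 + 2*s)) ds = 5/12.
On [0, 2], w = -s**3 + s**2 - 3*s + 4 is on top; that piece has area ∫[0,2] (-s**3 + s**2 + 2*s) ds = 8/3.
Total enclosed area = 5/12 + 8/3 = 37/12.

37/12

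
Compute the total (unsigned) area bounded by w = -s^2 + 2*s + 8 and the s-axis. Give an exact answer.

The curve meets the s-axis where -s^2 + 2*s + 8 = 0, i.e. -(s - 4)*(s + 2) = 0, at s = -2, 4.
On [-2, 4] the curve lies above the axis; ∫[-2,4] (-s^2 + 2*s + 8) ds = 36, giving area 36.

36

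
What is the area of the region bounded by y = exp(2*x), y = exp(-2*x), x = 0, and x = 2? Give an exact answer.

-1 + exp(-4)/2 + exp(4)/2

On [0, 2], (exp(2*x)) - (exp(-2*x)) = exp(2*x) - exp(-2*x) is ≥ 0 throughout, so the area is a single integral of |exp(2*x) - exp(-2*x)|.
∫[0,2] (exp(2*x) - exp(-2*x)) dx = -1 + exp(-4)/2 + exp(4)/2.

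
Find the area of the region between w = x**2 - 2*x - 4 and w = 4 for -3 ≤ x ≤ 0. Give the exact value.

The difference (x**2 - 2*x - 4) - (4) = x**2 - 2*x - 8 changes sign at x = -2 inside [-3, 0], so split the integral there.
∫[-3,-2] (x**2 - 2*x - 8) dx = 10/3.
∫[-2,0] (x**2 - 2*x - 8) dx = -28/3; the area of that piece is 28/3.
Total area = 10/3 + 28/3 = 38/3.

38/3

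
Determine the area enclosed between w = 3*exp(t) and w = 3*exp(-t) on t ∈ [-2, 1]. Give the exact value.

-12 + 3*exp(-2) + 3*exp(-1) + 3*exp(1) + 3*exp(2)

The difference (3*exp(t)) - (3*exp(-t)) = 3*exp(t) - 3*exp(-t) changes sign at t = 0 inside [-2, 1], so split the integral there.
∫[-2,0] (3*exp(t) - 3*exp(-t)) dt = -3*exp(2) - 3*exp(-2) + 6; the area of that piece is -6 + 3*exp(-2) + 3*exp(2).
∫[0,1] (3*exp(t) - 3*exp(-t)) dt = -6 + 3*exp(-1) + 3*exp(1).
Total area = (-6 + 3*exp(-2) + 3*exp(2)) + (-6 + 3*exp(-1) + 3*exp(1)) = -12 + 3*exp(-2) + 3*exp(-1) + 3*exp(1) + 3*exp(2).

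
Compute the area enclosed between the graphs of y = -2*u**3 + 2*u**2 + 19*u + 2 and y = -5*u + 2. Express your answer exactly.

937/6

Set the curves equal: -2*u**3 + 2*u**2 + 19*u + 2 = -5*u + 2, so -2*u**3 + 2*u**2 + 24*u = 0, which factors as -2*u*(u - 4)*(u + 3) = 0. The curves meet at u = -3, 0, 4.
On [-3, 0], y = -5*u + 2 is on top; that piece has area ∫[-3,0] (-(-2*u**3 + 2*u**2 + 24*u)) du = 99/2.
On [0, 4], y = -2*u**3 + 2*u**2 + 19*u + 2 is on top; that piece has area ∫[0,4] (-2*u**3 + 2*u**2 + 24*u) du = 320/3.
Total enclosed area = 99/2 + 320/3 = 937/6.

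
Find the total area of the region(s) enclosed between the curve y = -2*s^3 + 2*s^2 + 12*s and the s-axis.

253/6

The curve meets the s-axis where -2*s^3 + 2*s^2 + 12*s = 0, i.e. -2*s*(s - 3)*(s + 2) = 0, at s = -2, 0, 3.
On [-2, 0] the curve lies below the axis; ∫[-2,0] (-2*s^3 + 2*s^2 + 12*s) ds = -32/3, giving area 32/3.
On [0, 3] the curve lies above the axis; ∫[0,3] (-2*s^3 + 2*s^2 + 12*s) ds = 63/2, giving area 63/2.
Total area = 32/3 + 63/2 = 253/6.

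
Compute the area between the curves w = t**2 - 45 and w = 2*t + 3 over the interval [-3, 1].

524/3

On [-3, 1], (t**2 - 45) - (2*t + 3) = t**2 - 2*t - 48 is ≤ 0 throughout, so the area is a single integral of |t**2 - 2*t - 48|.
∫[-3,1] (t**2 - 2*t - 48) dt = -524/3; the area of that piece is 524/3.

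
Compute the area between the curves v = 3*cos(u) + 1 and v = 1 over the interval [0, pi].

The difference (3*cos(u) + 1) - (1) = 3*cos(u) changes sign at u = pi/2 inside [0, pi], so split the integral there.
∫[0,pi/2] (3*cos(u)) du = 3.
∫[pi/2,pi] (3*cos(u)) du = -3; the area of that piece is 3.
Total area = 3 + 3 = 6.

6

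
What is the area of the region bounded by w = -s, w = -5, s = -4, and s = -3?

17/2

On [-4, -3], (-s) - (-5) = -s + 5 is ≥ 0 throughout, so the area is a single integral of |-s + 5|.
∫[-4,-3] (-s + 5) ds = 17/2.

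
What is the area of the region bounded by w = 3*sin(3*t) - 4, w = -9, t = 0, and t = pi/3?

On [0, pi/3], (3*sin(3*t) - 4) - (-9) = 3*sin(3*t) + 5 is ≥ 0 throughout, so the area is a single integral of |3*sin(3*t) + 5|.
∫[0,pi/3] (3*sin(3*t) + 5) dt = 2 + 5*pi/3.

2 + 5*pi/3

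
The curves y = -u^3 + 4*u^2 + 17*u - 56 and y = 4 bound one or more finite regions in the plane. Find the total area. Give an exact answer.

Set the curves equal: -u^3 + 4*u^2 + 17*u - 56 = 4, so -u^3 + 4*u^2 + 17*u - 60 = 0, which factors as -(u - 5)*(u - 3)*(u + 4) = 0. The curves meet at u = -4, 3, 5.
On [-4, 3], y = 4 is on top; that piece has area ∫[-4,3] (-(-u^3 + 4*u^2 + 17*u - 60)) du = 3773/12.
On [3, 5], y = -u^3 + 4*u^2 + 17*u - 56 is on top; that piece has area ∫[3,5] (-u^3 + 4*u^2 + 17*u - 60) du = 32/3.
Total enclosed area = 3773/12 + 32/3 = 3901/12.

3901/12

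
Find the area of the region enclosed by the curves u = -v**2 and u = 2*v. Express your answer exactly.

Both boundary curves give u as a function of v, so integrate with respect to v. Setting them equal: -v**2 - 2*v = 0, i.e. -v*(v + 2) = 0, so they meet at v = -2, 0.
For v in [-2, 0], u = -v**2 is on the right; area = ∫[-2,0] (-v**2 - 2*v) dv = 4/3.

4/3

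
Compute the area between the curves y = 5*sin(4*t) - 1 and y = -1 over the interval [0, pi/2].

5

The difference (5*sin(4*t) - 1) - (-1) = 5*sin(4*t) changes sign at t = pi/4 inside [0, pi/2], so split the integral there.
∫[0,pi/4] (5*sin(4*t)) dt = 5/2.
∫[pi/4,pi/2] (5*sin(4*t)) dt = -5/2; the area of that piece is 5/2.
Total area = 5/2 + 5/2 = 5.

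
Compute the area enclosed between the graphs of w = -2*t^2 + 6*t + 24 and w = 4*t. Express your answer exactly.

343/3

Set the curves equal: -2*t^2 + 6*t + 24 = 4*t, so -2*t^2 + 2*t + 24 = 0, which factors as -2*(t - 4)*(t + 3) = 0. The curves meet at t = -3, 4.
On [-3, 4], w = -2*t^2 + 6*t + 24 is on top; that piece has area ∫[-3,4] (-2*t^2 + 2*t + 24) dt = 343/3.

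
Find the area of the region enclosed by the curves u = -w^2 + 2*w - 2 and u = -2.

4/3

Both boundary curves give u as a function of w, so integrate with respect to w. Setting them equal: -w^2 + 2*w = 0, i.e. -w*(w - 2) = 0, so they meet at w = 0, 2.
For w in [0, 2], u = -w^2 + 2*w - 2 is on the right; area = ∫[0,2] (-w^2 + 2*w) dw = 4/3.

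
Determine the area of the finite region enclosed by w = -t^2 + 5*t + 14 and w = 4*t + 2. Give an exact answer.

343/6

Set the curves equal: -t^2 + 5*t + 14 = 4*t + 2, so -t^2 + t + 12 = 0, which factors as -(t - 4)*(t + 3) = 0. The curves meet at t = -3, 4.
On [-3, 4], w = -t^2 + 5*t + 14 is on top; that piece has area ∫[-3,4] (-t^2 + t + 12) dt = 343/6.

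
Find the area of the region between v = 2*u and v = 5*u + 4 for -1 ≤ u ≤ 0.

5/2

On [-1, 0], (2*u) - (5*u + 4) = -3*u - 4 is ≤ 0 throughout, so the area is a single integral of |-3*u - 4|.
∫[-1,0] (-3*u - 4) du = -5/2; the area of that piece is 5/2.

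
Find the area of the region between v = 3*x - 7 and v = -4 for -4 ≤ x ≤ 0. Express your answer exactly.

36

On [-4, 0], (3*x - 7) - (-4) = 3*x - 3 is ≤ 0 throughout, so the area is a single integral of |3*x - 3|.
∫[-4,0] (3*x - 3) dx = -36; the area of that piece is 36.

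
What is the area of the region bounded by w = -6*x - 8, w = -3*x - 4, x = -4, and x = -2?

On [-4, -2], (-6*x - 8) - (-3*x - 4) = -3*x - 4 is ≥ 0 throughout, so the area is a single integral of |-3*x - 4|.
∫[-4,-2] (-3*x - 4) dx = 10.

10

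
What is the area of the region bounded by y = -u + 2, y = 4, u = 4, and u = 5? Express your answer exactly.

13/2

On [4, 5], (-u + 2) - (4) = -u - 2 is ≤ 0 throughout, so the area is a single integral of |-u - 2|.
∫[4,5] (-u - 2) du = -13/2; the area of that piece is 13/2.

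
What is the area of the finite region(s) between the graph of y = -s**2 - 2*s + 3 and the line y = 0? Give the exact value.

The curve meets the s-axis where -s**2 - 2*s + 3 = 0, i.e. -(s - 1)*(s + 3) = 0, at s = -3, 1.
On [-3, 1] the curve lies above the axis; ∫[-3,1] (-s**2 - 2*s + 3) ds = 32/3, giving area 32/3.

32/3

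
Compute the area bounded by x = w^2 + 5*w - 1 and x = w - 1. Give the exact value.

Both boundary curves give x as a function of w, so integrate with respect to w. Setting them equal: w^2 + 4*w = 0, i.e. w*(w + 4) = 0, so they meet at w = -4, 0.
For w in [-4, 0], x = w^2 + 5*w - 1 is on the left; area = ∫[-4,0] (-(w^2 + 4*w)) dw = 32/3.

32/3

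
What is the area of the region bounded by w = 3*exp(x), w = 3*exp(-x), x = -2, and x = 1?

-12 + 3*exp(-2) + 3*exp(-1) + 3*exp(1) + 3*exp(2)

The difference (3*exp(x)) - (3*exp(-x)) = 3*exp(x) - 3*exp(-x) changes sign at x = 0 inside [-2, 1], so split the integral there.
∫[-2,0] (3*exp(x) - 3*exp(-x)) dx = -3*exp(2) - 3*exp(-2) + 6; the area of that piece is -6 + 3*exp(-2) + 3*exp(2).
∫[0,1] (3*exp(x) - 3*exp(-x)) dx = -6 + 3*exp(-1) + 3*exp(1).
Total area = (-6 + 3*exp(-2) + 3*exp(2)) + (-6 + 3*exp(-1) + 3*exp(1)) = -12 + 3*exp(-2) + 3*exp(-1) + 3*exp(1) + 3*exp(2).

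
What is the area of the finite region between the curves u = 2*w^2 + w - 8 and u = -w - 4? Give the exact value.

Both boundary curves give u as a function of w, so integrate with respect to w. Setting them equal: 2*w^2 + 2*w - 4 = 0, i.e. 2*(w - 1)*(w + 2) = 0, so they meet at w = -2, 1.
For w in [-2, 1], u = 2*w^2 + w - 8 is on the left; area = ∫[-2,1] (-(2*w^2 + 2*w - 4)) dw = 9.

9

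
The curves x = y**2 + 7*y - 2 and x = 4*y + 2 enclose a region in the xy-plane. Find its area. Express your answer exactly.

125/6

Both boundary curves give x as a function of y, so integrate with respect to y. Setting them equal: y**2 + 3*y - 4 = 0, i.e. (y - 1)*(y + 4) = 0, so they meet at y = -4, 1.
For y in [-4, 1], x = y**2 + 7*y - 2 is on the left; area = ∫[-4,1] (-(y**2 + 3*y - 4)) dy = 125/6.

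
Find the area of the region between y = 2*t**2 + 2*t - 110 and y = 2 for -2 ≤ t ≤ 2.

1312/3

On [-2, 2], (2*t**2 + 2*t - 110) - (2) = 2*t**2 + 2*t - 112 is ≤ 0 throughout, so the area is a single integral of |2*t**2 + 2*t - 112|.
∫[-2,2] (2*t**2 + 2*t - 112) dt = -1312/3; the area of that piece is 1312/3.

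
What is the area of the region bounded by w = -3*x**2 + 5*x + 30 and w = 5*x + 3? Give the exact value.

Set the curves equal: -3*x**2 + 5*x + 30 = 5*x + 3, so -3*x**2 + 27 = 0, which factors as -3*(x - 3)*(x + 3) = 0. The curves meet at x = -3, 3.
On [-3, 3], w = -3*x**2 + 5*x + 30 is on top; that piece has area ∫[-3,3] (-3*x**2 + 27) dx = 108.

108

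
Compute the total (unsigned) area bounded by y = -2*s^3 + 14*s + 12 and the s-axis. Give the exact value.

131/2

The curve meets the s-axis where -2*s^3 + 14*s + 12 = 0, i.e. -2*(s - 3)*(s + 1)*(s + 2) = 0, at s = -2, -1, 3.
On [-2, -1] the curve lies below the axis; ∫[-2,-1] (-2*s^3 + 14*s + 12) ds = -3/2, giving area 3/2.
On [-1, 3] the curve lies above the axis; ∫[-1,3] (-2*s^3 + 14*s + 12) ds = 64, giving area 64.
Total area = 3/2 + 64 = 131/2.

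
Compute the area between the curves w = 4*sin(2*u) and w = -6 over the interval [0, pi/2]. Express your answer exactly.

On [0, pi/2], (4*sin(2*u)) - (-6) = 4*sin(2*u) + 6 is ≥ 0 throughout, so the area is a single integral of |4*sin(2*u) + 6|.
∫[0,pi/2] (4*sin(2*u) + 6) du = 4 + 3*pi.

4 + 3*pi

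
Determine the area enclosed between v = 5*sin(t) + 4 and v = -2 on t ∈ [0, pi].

On [0, pi], (5*sin(t) + 4) - (-2) = 5*sin(t) + 6 is ≥ 0 throughout, so the area is a single integral of |5*sin(t) + 6|.
∫[0,pi] (5*sin(t) + 6) dt = 10 + 6*pi.

10 + 6*pi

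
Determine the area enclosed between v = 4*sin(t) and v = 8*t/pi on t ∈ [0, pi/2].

4 - pi

On [0, pi/2], (4*sin(t)) - (8*t/pi) = -8*t/pi + 4*sin(t) is ≥ 0 throughout, so the area is a single integral of |-8*t/pi + 4*sin(t)|.
∫[0,pi/2] (-8*t/pi + 4*sin(t)) dt = 4 - pi.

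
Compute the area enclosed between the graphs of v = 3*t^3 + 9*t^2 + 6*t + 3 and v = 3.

Set the curves equal: 3*t^3 + 9*t^2 + 6*t + 3 = 3, so 3*t^3 + 9*t^2 + 6*t = 0, which factors as 3*t*(t + 1)*(t + 2) = 0. The curves meet at t = -2, -1, 0.
On [-2, -1], v = 3*t^3 + 9*t^2 + 6*t + 3 is on top; that piece has area ∫[-2,-1] (3*t^3 + 9*t^2 + 6*t) dt = 3/4.
On [-1, 0], v = 3 is on top; that piece has area ∫[-1,0] (-(3*t^3 + 9*t^2 + 6*t)) dt = 3/4.
Total enclosed area = 3/4 + 3/4 = 3/2.

3/2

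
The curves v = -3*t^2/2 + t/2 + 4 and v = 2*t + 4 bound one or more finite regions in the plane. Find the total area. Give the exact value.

Set the curves equal: -3*t^2/2 + t/2 + 4 = 2*t + 4, so -3*t^2/2 - 3*t/2 = 0, which factors as -3*t*(t + 1)/2 = 0. The curves meet at t = -1, 0.
On [-1, 0], v = -3*t^2/2 + t/2 + 4 is on top; that piece has area ∫[-1,0] (-3*t^2/2 - 3*t/2) dt = 1/4.

1/4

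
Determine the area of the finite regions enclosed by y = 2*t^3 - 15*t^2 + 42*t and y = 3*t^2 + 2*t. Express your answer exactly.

Set the curves equal: 2*t^3 - 15*t^2 + 42*t = 3*t^2 + 2*t, so 2*t^3 - 18*t^2 + 40*t = 0, which factors as 2*t*(t - 5)*(t - 4) = 0. The curves meet at t = 0, 4, 5.
On [0, 4], y = 2*t^3 - 15*t^2 + 42*t is on top; that piece has area ∫[0,4] (2*t^3 - 18*t^2 + 40*t) dt = 64.
On [4, 5], y = 3*t^2 + 2*t is on top; that piece has area ∫[4,5] (-(2*t^3 - 18*t^2 + 40*t)) dt = 3/2.
Total enclosed area = 64 + 3/2 = 131/2.

131/2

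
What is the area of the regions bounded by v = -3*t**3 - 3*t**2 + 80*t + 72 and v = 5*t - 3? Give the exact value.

1012

Set the curves equal: -3*t**3 - 3*t**2 + 80*t + 72 = 5*t - 3, so -3*t**3 - 3*t**2 + 75*t + 75 = 0, which factors as -3*(t - 5)*(t + 1)*(t + 5) = 0. The curves meet at t = -5, -1, 5.
On [-5, -1], v = 5*t - 3 is on top; that piece has area ∫[-5,-1] (-(-3*t**3 - 3*t**2 + 75*t + 75)) dt = 256.
On [-1, 5], v = -3*t**3 - 3*t**2 + 80*t + 72 is on top; that piece has area ∫[-1,5] (-3*t**3 - 3*t**2 + 75*t + 75) dt = 756.
Total enclosed area = 256 + 756 = 1012.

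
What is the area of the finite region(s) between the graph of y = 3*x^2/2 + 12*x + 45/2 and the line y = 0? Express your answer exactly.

The curve meets the x-axis where 3*x^2/2 + 12*x + 45/2 = 0, i.e. 3*(x + 3)*(x + 5)/2 = 0, at x = -5, -3.
On [-5, -3] the curve lies below the axis; ∫[-5,-3] (3*x^2/2 + 12*x + 45/2) dx = -2, giving area 2.

2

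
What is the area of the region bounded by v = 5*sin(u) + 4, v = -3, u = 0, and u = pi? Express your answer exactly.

On [0, pi], (5*sin(u) + 4) - (-3) = 5*sin(u) + 7 is ≥ 0 throughout, so the area is a single integral of |5*sin(u) + 7|.
∫[0,pi] (5*sin(u) + 7) du = 10 + 7*pi.

10 + 7*pi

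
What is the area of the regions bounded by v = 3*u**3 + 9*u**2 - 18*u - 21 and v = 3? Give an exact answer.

Set the curves equal: 3*u**3 + 9*u**2 - 18*u - 21 = 3, so 3*u**3 + 9*u**2 - 18*u - 24 = 0, which factors as 3*(u - 2)*(u + 1)*(u + 4) = 0. The curves meet at u = -4, -1, 2.
On [-4, -1], v = 3*u**3 + 9*u**2 - 18*u - 21 is on top; that piece has area ∫[-4,-1] (3*u**3 + 9*u**2 - 18*u - 24) du = 243/4.
On [-1, 2], v = 3 is on top; that piece has area ∫[-1,2] (-(3*u**3 + 9*u**2 - 18*u - 24)) du = 243/4.
Total enclosed area = 243/4 + 243/4 = 243/2.

243/2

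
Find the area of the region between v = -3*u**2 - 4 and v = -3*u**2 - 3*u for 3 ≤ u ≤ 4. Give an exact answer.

On [3, 4], (-3*u**2 - 4) - (-3*u**2 - 3*u) = 3*u - 4 is ≥ 0 throughout, so the area is a single integral of |3*u - 4|.
∫[3,4] (3*u - 4) du = 13/2.

13/2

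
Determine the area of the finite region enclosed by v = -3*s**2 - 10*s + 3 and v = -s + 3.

27/2

Set the curves equal: -3*s**2 - 10*s + 3 = -s + 3, so -3*s**2 - 9*s = 0, which factors as -3*s*(s + 3) = 0. The curves meet at s = -3, 0.
On [-3, 0], v = -3*s**2 - 10*s + 3 is on top; that piece has area ∫[-3,0] (-3*s**2 - 9*s) ds = 27/2.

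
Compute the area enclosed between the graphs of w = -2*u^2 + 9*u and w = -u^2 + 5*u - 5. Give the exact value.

Set the curves equal: -2*u^2 + 9*u = -u^2 + 5*u - 5, so -u^2 + 4*u + 5 = 0, which factors as -(u - 5)*(u + 1) = 0. The curves meet at u = -1, 5.
On [-1, 5], w = -2*u^2 + 9*u is on top; that piece has area ∫[-1,5] (-u^2 + 4*u + 5) du = 36.

36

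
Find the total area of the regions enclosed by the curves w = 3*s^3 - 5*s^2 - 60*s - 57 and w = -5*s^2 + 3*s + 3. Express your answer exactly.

2997/4

Set the curves equal: 3*s^3 - 5*s^2 - 60*s - 57 = -5*s^2 + 3*s + 3, so 3*s^3 - 63*s - 60 = 0, which factors as 3*(s - 5)*(s + 1)*(s + 4) = 0. The curves meet at s = -4, -1, 5.
On [-4, -1], w = 3*s^3 - 5*s^2 - 60*s - 57 is on top; that piece has area ∫[-4,-1] (3*s^3 - 63*s - 60) ds = 405/4.
On [-1, 5], w = -5*s^2 + 3*s + 3 is on top; that piece has area ∫[-1,5] (-(3*s^3 - 63*s - 60)) ds = 648.
Total enclosed area = 405/4 + 648 = 2997/4.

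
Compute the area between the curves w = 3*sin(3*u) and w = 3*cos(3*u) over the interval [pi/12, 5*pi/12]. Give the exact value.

2*sqrt(2)

On [pi/12, 5*pi/12], (3*sin(3*u)) - (3*cos(3*u)) = 3*sin(3*u) - 3*cos(3*u) is ≥ 0 throughout, so the area is a single integral of |3*sin(3*u) - 3*cos(3*u)|.
∫[pi/12,5*pi/12] (3*sin(3*u) - 3*cos(3*u)) du = 2*sqrt(2).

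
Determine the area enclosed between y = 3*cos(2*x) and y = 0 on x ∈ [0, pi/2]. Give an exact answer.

3

The difference (3*cos(2*x)) - (0) = 3*cos(2*x) changes sign at x = pi/4 inside [0, pi/2], so split the integral there.
∫[0,pi/4] (3*cos(2*x)) dx = 3/2.
∫[pi/4,pi/2] (3*cos(2*x)) dx = -3/2; the area of that piece is 3/2.
Total area = 3/2 + 3/2 = 3.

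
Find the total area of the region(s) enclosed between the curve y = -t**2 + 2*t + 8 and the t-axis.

36

The curve meets the t-axis where -t**2 + 2*t + 8 = 0, i.e. -(t - 4)*(t + 2) = 0, at t = -2, 4.
On [-2, 4] the curve lies above the axis; ∫[-2,4] (-t**2 + 2*t + 8) dt = 36, giving area 36.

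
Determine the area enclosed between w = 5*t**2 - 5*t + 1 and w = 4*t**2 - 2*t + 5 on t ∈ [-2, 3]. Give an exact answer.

The difference (5*t**2 - 5*t + 1) - (4*t**2 - 2*t + 5) = t**2 - 3*t - 4 changes sign at t = -1 inside [-2, 3], so split the integral there.
∫[-2,-1] (t**2 - 3*t - 4) dt = 17/6.
∫[-1,3] (t**2 - 3*t - 4) dt = -56/3; the area of that piece is 56/3.
Total area = 17/6 + 56/3 = 43/2.

43/2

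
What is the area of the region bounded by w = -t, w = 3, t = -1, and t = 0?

On [-1, 0], (-t) - (3) = -t - 3 is ≤ 0 throughout, so the area is a single integral of |-t - 3|.
∫[-1,0] (-t - 3) dt = -5/2; the area of that piece is 5/2.

5/2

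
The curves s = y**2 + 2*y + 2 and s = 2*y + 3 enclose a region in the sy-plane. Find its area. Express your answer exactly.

Both boundary curves give s as a function of y, so integrate with respect to y. Setting them equal: y**2 - 1 = 0, i.e. (y - 1)*(y + 1) = 0, so they meet at y = -1, 1.
For y in [-1, 1], s = y**2 + 2*y + 2 is on the left; area = ∫[-1,1] (-(y**2 - 1)) dy = 4/3.

4/3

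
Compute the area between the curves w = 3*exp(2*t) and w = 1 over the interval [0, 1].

-5/2 + 3*exp(2)/2

On [0, 1], (3*exp(2*t)) - (1) = 3*exp(2*t) - 1 is ≥ 0 throughout, so the area is a single integral of |3*exp(2*t) - 1|.
∫[0,1] (3*exp(2*t) - 1) dt = -5/2 + 3*exp(2)/2.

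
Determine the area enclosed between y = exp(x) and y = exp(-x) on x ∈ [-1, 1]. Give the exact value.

-4 + 2*exp(-1) + 2*exp(1)

The difference (exp(x)) - (exp(-x)) = exp(x) - exp(-x) changes sign at x = 0 inside [-1, 1], so split the integral there.
∫[-1,0] (exp(x) - exp(-x)) dx = -exp(1) - exp(-1) + 2; the area of that piece is -2 + exp(-1) + exp(1).
∫[0,1] (exp(x) - exp(-x)) dx = -2 + exp(-1) + exp(1).
Total area = (-2 + exp(-1) + exp(1)) + (-2 + exp(-1) + exp(1)) = -4 + 2*exp(-1) + 2*exp(1).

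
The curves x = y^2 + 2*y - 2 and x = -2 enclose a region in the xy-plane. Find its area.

Both boundary curves give x as a function of y, so integrate with respect to y. Setting them equal: y^2 + 2*y = 0, i.e. y*(y + 2) = 0, so they meet at y = -2, 0.
For y in [-2, 0], x = y^2 + 2*y - 2 is on the left; area = ∫[-2,0] (-(y^2 + 2*y)) dy = 4/3.

4/3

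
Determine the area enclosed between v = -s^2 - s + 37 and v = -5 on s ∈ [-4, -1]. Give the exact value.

On [-4, -1], (-s^2 - s + 37) - (-5) = -s^2 - s + 42 is ≥ 0 throughout, so the area is a single integral of |-s^2 - s + 42|.
∫[-4,-1] (-s^2 - s + 42) ds = 225/2.

225/2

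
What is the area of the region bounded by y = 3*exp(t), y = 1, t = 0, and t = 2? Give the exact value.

-5 + 3*exp(2)

On [0, 2], (3*exp(t)) - (1) = 3*exp(t) - 1 is ≥ 0 throughout, so the area is a single integral of |3*exp(t) - 1|.
∫[0,2] (3*exp(t) - 1) dt = -5 + 3*exp(2).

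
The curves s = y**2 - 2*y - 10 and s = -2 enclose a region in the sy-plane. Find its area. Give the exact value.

36

Both boundary curves give s as a function of y, so integrate with respect to y. Setting them equal: y**2 - 2*y - 8 = 0, i.e. (y - 4)*(y + 2) = 0, so they meet at y = -2, 4.
For y in [-2, 4], s = y**2 - 2*y - 10 is on the left; area = ∫[-2,4] (-(y**2 - 2*y - 8)) dy = 36.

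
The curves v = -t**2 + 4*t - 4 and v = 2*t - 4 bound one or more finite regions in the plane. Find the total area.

4/3

Set the curves equal: -t**2 + 4*t - 4 = 2*t - 4, so -t**2 + 2*t = 0, which factors as -t*(t - 2) = 0. The curves meet at t = 0, 2.
On [0, 2], v = -t**2 + 4*t - 4 is on top; that piece has area ∫[0,2] (-t**2 + 2*t) dt = 4/3.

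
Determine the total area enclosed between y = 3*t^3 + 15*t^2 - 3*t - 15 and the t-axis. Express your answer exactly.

148

The curve meets the t-axis where 3*t^3 + 15*t^2 - 3*t - 15 = 0, i.e. 3*(t - 1)*(t + 1)*(t + 5) = 0, at t = -5, -1, 1.
On [-5, -1] the curve lies above the axis; ∫[-5,-1] (3*t^3 + 15*t^2 - 3*t - 15) dt = 128, giving area 128.
On [-1, 1] the curve lies below the axis; ∫[-1,1] (3*t^3 + 15*t^2 - 3*t - 15) dt = -20, giving area 20.
Total area = 128 + 20 = 148.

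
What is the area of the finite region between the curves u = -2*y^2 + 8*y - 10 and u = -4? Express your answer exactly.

Both boundary curves give u as a function of y, so integrate with respect to y. Setting them equal: -2*y^2 + 8*y - 6 = 0, i.e. -2*(y - 3)*(y - 1) = 0, so they meet at y = 1, 3.
For y in [1, 3], u = -2*y^2 + 8*y - 10 is on the right; area = ∫[1,3] (-2*y^2 + 8*y - 6) dy = 8/3.

8/3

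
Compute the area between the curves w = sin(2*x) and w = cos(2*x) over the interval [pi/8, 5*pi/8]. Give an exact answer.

sqrt(2)

On [pi/8, 5*pi/8], (sin(2*x)) - (cos(2*x)) = sin(2*x) - cos(2*x) is ≥ 0 throughout, so the area is a single integral of |sin(2*x) - cos(2*x)|.
∫[pi/8,5*pi/8] (sin(2*x) - cos(2*x)) dx = sqrt(2).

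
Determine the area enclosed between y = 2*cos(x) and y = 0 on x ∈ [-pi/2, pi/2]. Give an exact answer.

On [-pi/2, pi/2], (2*cos(x)) - (0) = 2*cos(x) is ≥ 0 throughout, so the area is a single integral of |2*cos(x)|.
∫[-pi/2,pi/2] (2*cos(x)) dx = 4.

4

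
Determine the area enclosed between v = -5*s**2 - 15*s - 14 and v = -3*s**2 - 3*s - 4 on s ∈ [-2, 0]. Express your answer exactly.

8

The difference (-5*s**2 - 15*s - 14) - (-3*s**2 - 3*s - 4) = -2*s**2 - 12*s - 10 changes sign at s = -1 inside [-2, 0], so split the integral there.
∫[-2,-1] (-2*s**2 - 12*s - 10) ds = 10/3.
∫[-1,0] (-2*s**2 - 12*s - 10) ds = -14/3; the area of that piece is 14/3.
Total area = 10/3 + 14/3 = 8.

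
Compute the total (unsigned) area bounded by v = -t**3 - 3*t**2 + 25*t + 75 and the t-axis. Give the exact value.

The curve meets the t-axis where -t**3 - 3*t**2 + 25*t + 75 = 0, i.e. -(t - 5)*(t + 3)*(t + 5) = 0, at t = -5, -3, 5.
On [-5, -3] the curve lies below the axis; ∫[-5,-3] (-t**3 - 3*t**2 + 25*t + 75) dt = -12, giving area 12.
On [-3, 5] the curve lies above the axis; ∫[-3,5] (-t**3 - 3*t**2 + 25*t + 75) dt = 512, giving area 512.
Total area = 12 + 512 = 524.

524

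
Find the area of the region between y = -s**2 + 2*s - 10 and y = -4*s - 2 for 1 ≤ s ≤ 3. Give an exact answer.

The difference (-s**2 + 2*s - 10) - (-4*s - 2) = -s**2 + 6*s - 8 changes sign at s = 2 inside [1, 3], so split the integral there.
∫[1,2] (-s**2 + 6*s - 8) ds = -4/3; the area of that piece is 4/3.
∫[2,3] (-s**2 + 6*s - 8) ds = 2/3.
Total area = 4/3 + 2/3 = 2.

2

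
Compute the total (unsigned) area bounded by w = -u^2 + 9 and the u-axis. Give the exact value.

36

The curve meets the u-axis where -u^2 + 9 = 0, i.e. -(u - 3)*(u + 3) = 0, at u = -3, 3.
On [-3, 3] the curve lies above the axis; ∫[-3,3] (-u^2 + 9) du = 36, giving area 36.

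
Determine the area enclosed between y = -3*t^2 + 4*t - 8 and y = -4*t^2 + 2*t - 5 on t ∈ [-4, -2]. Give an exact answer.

The difference (-3*t^2 + 4*t - 8) - (-4*t^2 + 2*t - 5) = t^2 + 2*t - 3 changes sign at t = -3 inside [-4, -2], so split the integral there.
∫[-4,-3] (t^2 + 2*t - 3) dt = 7/3.
∫[-3,-2] (t^2 + 2*t - 3) dt = -5/3; the area of that piece is 5/3.
Total area = 7/3 + 5/3 = 4.

4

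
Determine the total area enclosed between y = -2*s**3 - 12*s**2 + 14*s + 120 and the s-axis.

The curve meets the s-axis where -2*s**3 - 12*s**2 + 14*s + 120 = 0, i.e. -2*(s - 3)*(s + 4)*(s + 5) = 0, at s = -5, -4, 3.
On [-5, -4] the curve lies below the axis; ∫[-5,-4] (-2*s**3 - 12*s**2 + 14*s + 120) ds = -5/2, giving area 5/2.
On [-4, 3] the curve lies above the axis; ∫[-4,3] (-2*s**3 - 12*s**2 + 14*s + 120) ds = 1029/2, giving area 1029/2.
Total area = 5/2 + 1029/2 = 517.

517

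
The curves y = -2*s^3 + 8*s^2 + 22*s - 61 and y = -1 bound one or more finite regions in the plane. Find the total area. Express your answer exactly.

Set the curves equal: -2*s^3 + 8*s^2 + 22*s - 61 = -1, so -2*s^3 + 8*s^2 + 22*s - 60 = 0, which factors as -2*(s - 5)*(s - 2)*(s + 3) = 0. The curves meet at s = -3, 2, 5.
On [-3, 2], y = -1 is on top; that piece has area ∫[-3,2] (-(-2*s^3 + 8*s^2 + 22*s - 60)) ds = 1375/6.
On [2, 5], y = -2*s^3 + 8*s^2 + 22*s - 61 is on top; that piece has area ∫[2,5] (-2*s^3 + 8*s^2 + 22*s - 60) ds = 117/2.
Total enclosed area = 1375/6 + 117/2 = 863/3.

863/3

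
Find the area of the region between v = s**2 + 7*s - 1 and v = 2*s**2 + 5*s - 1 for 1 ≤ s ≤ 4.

The difference (s**2 + 7*s - 1) - (2*s**2 + 5*s - 1) = -s**2 + 2*s changes sign at s = 2 inside [1, 4], so split the integral there.
∫[1,2] (-s**2 + 2*s) ds = 2/3.
∫[2,4] (-s**2 + 2*s) ds = -20/3; the area of that piece is 20/3.
Total area = 2/3 + 20/3 = 22/3.

22/3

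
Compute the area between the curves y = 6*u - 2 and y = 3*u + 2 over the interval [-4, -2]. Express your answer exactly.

26

On [-4, -2], (6*u - 2) - (3*u + 2) = 3*u - 4 is ≤ 0 throughout, so the area is a single integral of |3*u - 4|.
∫[-4,-2] (3*u - 4) du = -26; the area of that piece is 26.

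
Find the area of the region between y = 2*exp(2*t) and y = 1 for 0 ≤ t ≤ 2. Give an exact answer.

On [0, 2], (2*exp(2*t)) - (1) = 2*exp(2*t) - 1 is ≥ 0 throughout, so the area is a single integral of |2*exp(2*t) - 1|.
∫[0,2] (2*exp(2*t) - 1) dt = -3 + exp(4).

-3 + exp(4)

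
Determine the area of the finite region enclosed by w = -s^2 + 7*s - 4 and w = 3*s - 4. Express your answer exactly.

32/3

Set the curves equal: -s^2 + 7*s - 4 = 3*s - 4, so -s^2 + 4*s = 0, which factors as -s*(s - 4) = 0. The curves meet at s = 0, 4.
On [0, 4], w = -s^2 + 7*s - 4 is on top; that piece has area ∫[0,4] (-s^2 + 4*s) ds = 32/3.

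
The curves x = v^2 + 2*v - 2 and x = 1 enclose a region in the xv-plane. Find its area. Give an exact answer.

32/3

Both boundary curves give x as a function of v, so integrate with respect to v. Setting them equal: v^2 + 2*v - 3 = 0, i.e. (v - 1)*(v + 3) = 0, so they meet at v = -3, 1.
For v in [-3, 1], x = v^2 + 2*v - 2 is on the left; area = ∫[-3,1] (-(v^2 + 2*v - 3)) dv = 32/3.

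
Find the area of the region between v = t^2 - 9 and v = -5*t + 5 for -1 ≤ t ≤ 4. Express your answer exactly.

The difference (t^2 - 9) - (-5*t + 5) = t^2 + 5*t - 14 changes sign at t = 2 inside [-1, 4], so split the integral there.
∫[-1,2] (t^2 + 5*t - 14) dt = -63/2; the area of that piece is 63/2.
∫[2,4] (t^2 + 5*t - 14) dt = 62/3.
Total area = 63/2 + 62/3 = 313/6.

313/6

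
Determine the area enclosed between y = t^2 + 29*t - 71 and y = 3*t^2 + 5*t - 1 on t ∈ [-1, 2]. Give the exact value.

180

On [-1, 2], (t^2 + 29*t - 71) - (3*t^2 + 5*t - 1) = -2*t^2 + 24*t - 70 is ≤ 0 throughout, so the area is a single integral of |-2*t^2 + 24*t - 70|.
∫[-1,2] (-2*t^2 + 24*t - 70) dt = -180; the area of that piece is 180.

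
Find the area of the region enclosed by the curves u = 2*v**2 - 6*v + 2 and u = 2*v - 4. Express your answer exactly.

Both boundary curves give u as a function of v, so integrate with respect to v. Setting them equal: 2*v**2 - 8*v + 6 = 0, i.e. 2*(v - 3)*(v - 1) = 0, so they meet at v = 1, 3.
For v in [1, 3], u = 2*v**2 - 6*v + 2 is on the left; area = ∫[1,3] (-(2*v**2 - 8*v + 6)) dv = 8/3.

8/3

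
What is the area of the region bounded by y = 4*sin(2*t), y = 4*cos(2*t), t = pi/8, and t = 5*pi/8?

4*sqrt(2)

On [pi/8, 5*pi/8], (4*sin(2*t)) - (4*cos(2*t)) = 4*sin(2*t) - 4*cos(2*t) is ≥ 0 throughout, so the area is a single integral of |4*sin(2*t) - 4*cos(2*t)|.
∫[pi/8,5*pi/8] (4*sin(2*t) - 4*cos(2*t)) dt = 4*sqrt(2).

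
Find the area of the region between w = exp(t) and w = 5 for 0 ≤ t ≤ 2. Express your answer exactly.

-19 + exp(2) + 10*log(5)

The difference (exp(t)) - (5) = exp(t) - 5 changes sign at t = log(5) inside [0, 2], so split the integral there.
∫[0,log(5)] (exp(t) - 5) dt = 4 - log(3125); the area of that piece is -4 + log(3125).
∫[log(5),2] (exp(t) - 5) dt = -15 + exp(2) + 5*log(5).
Total area = (-4 + log(3125)) + (-15 + exp(2) + 5*log(5)) = -19 + exp(2) + 10*log(5).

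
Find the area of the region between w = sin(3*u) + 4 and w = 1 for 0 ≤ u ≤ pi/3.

2/3 + pi

On [0, pi/3], (sin(3*u) + 4) - (1) = sin(3*u) + 3 is ≥ 0 throughout, so the area is a single integral of |sin(3*u) + 3|.
∫[0,pi/3] (sin(3*u) + 3) du = 2/3 + pi.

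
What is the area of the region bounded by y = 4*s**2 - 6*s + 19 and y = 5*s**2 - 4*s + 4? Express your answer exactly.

Set the curves equal: 4*s**2 - 6*s + 19 = 5*s**2 - 4*s + 4, so -s**2 - 2*s + 15 = 0, which factors as -(s - 3)*(s + 5) = 0. The curves meet at s = -5, 3.
On [-5, 3], y = 4*s**2 - 6*s + 19 is on top; that piece has area ∫[-5,3] (-s**2 - 2*s + 15) ds = 256/3.

256/3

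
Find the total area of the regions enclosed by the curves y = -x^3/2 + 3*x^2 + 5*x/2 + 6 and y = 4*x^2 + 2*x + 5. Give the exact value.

Set the curves equal: -x^3/2 + 3*x^2 + 5*x/2 + 6 = 4*x^2 + 2*x + 5, so -x^3/2 - x^2 + x/2 + 1 = 0, which factors as -(x - 1)*(x + 1)*(x + 2)/2 = 0. The curves meet at x = -2, -1, 1.
On [-2, -1], y = 4*x^2 + 2*x + 5 is on top; that piece has area ∫[-2,-1] (-(-x^3/2 - x^2 + x/2 + 1)) dx = 5/24.
On [-1, 1], y = -x^3/2 + 3*x^2 + 5*x/2 + 6 is on top; that piece has area ∫[-1,1] (-x^3/2 - x^2 + x/2 + 1) dx = 4/3.
Total enclosed area = 5/24 + 4/3 = 37/24.

37/24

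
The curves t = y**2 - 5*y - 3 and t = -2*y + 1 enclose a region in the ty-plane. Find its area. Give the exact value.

Both boundary curves give t as a function of y, so integrate with respect to y. Setting them equal: y**2 - 3*y - 4 = 0, i.e. (y - 4)*(y + 1) = 0, so they meet at y = -1, 4.
For y in [-1, 4], t = y**2 - 5*y - 3 is on the left; area = ∫[-1,4] (-(y**2 - 3*y - 4)) dy = 125/6.

125/6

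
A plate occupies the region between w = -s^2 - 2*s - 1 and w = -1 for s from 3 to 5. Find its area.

On [3, 5], (-s^2 - 2*s - 1) - (-1) = -s^2 - 2*s is ≤ 0 throughout, so the area is a single integral of |-s^2 - 2*s|.
∫[3,5] (-s^2 - 2*s) ds = -146/3; the area of that piece is 146/3.

146/3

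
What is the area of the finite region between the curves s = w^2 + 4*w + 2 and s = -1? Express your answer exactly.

Both boundary curves give s as a function of w, so integrate with respect to w. Setting them equal: w^2 + 4*w + 3 = 0, i.e. (w + 1)*(w + 3) = 0, so they meet at w = -3, -1.
For w in [-3, -1], s = w^2 + 4*w + 2 is on the left; area = ∫[-3,-1] (-(w^2 + 4*w + 3)) dw = 4/3.

4/3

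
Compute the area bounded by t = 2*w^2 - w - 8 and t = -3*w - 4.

Both boundary curves give t as a function of w, so integrate with respect to w. Setting them equal: 2*w^2 + 2*w - 4 = 0, i.e. 2*(w - 1)*(w + 2) = 0, so they meet at w = -2, 1.
For w in [-2, 1], t = 2*w^2 - w - 8 is on the left; area = ∫[-2,1] (-(2*w^2 + 2*w - 4)) dw = 9.

9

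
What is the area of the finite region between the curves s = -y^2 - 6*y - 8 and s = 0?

4/3

Both boundary curves give s as a function of y, so integrate with respect to y. Setting them equal: -y^2 - 6*y - 8 = 0, i.e. -(y + 2)*(y + 4) = 0, so they meet at y = -4, -2.
For y in [-4, -2], s = -y^2 - 6*y - 8 is on the right; area = ∫[-4,-2] (-y^2 - 6*y - 8) dy = 4/3.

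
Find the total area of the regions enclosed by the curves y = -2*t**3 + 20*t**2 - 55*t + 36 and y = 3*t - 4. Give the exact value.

71/3

Set the curves equal: -2*t**3 + 20*t**2 - 55*t + 36 = 3*t - 4, so -2*t**3 + 20*t**2 - 58*t + 40 = 0, which factors as -2*(t - 5)*(t - 4)*(t - 1) = 0. The curves meet at t = 1, 4, 5.
On [1, 4], y = 3*t - 4 is on top; that piece has area ∫[1,4] (-(-2*t**3 + 20*t**2 - 58*t + 40)) dt = 45/2.
On [4, 5], y = -2*t**3 + 20*t**2 - 55*t + 36 is on top; that piece has area ∫[4,5] (-2*t**3 + 20*t**2 - 58*t + 40) dt = 7/6.
Total enclosed area = 45/2 + 7/6 = 71/3.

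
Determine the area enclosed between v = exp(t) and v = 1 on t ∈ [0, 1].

-2 + exp(1)

On [0, 1], (exp(t)) - (1) = exp(t) - 1 is ≥ 0 throughout, so the area is a single integral of |exp(t) - 1|.
∫[0,1] (exp(t) - 1) dt = -2 + exp(1).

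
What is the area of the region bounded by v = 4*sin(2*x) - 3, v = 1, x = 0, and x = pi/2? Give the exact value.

On [0, pi/2], (4*sin(2*x) - 3) - (1) = 4*sin(2*x) - 4 is ≤ 0 throughout, so the area is a single integral of |4*sin(2*x) - 4|.
∫[0,pi/2] (4*sin(2*x) - 4) dx = 4 - 2*pi; the area of that piece is -4 + 2*pi.

-4 + 2*pi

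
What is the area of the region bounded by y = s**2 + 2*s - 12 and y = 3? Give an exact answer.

Set the curves equal: s**2 + 2*s - 12 = 3, so s**2 + 2*s - 15 = 0, which factors as (s - 3)*(s + 5) = 0. The curves meet at s = -5, 3.
On [-5, 3], y = 3 is on top; that piece has area ∫[-5,3] (-(s**2 + 2*s - 15)) ds = 256/3.

256/3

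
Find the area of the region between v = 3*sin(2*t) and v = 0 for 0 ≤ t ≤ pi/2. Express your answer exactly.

3

On [0, pi/2], (3*sin(2*t)) - (0) = 3*sin(2*t) is ≥ 0 throughout, so the area is a single integral of |3*sin(2*t)|.
∫[0,pi/2] (3*sin(2*t)) dt = 3.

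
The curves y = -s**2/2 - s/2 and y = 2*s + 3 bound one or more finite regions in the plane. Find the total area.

Set the curves equal: -s**2/2 - s/2 = 2*s + 3, so -s**2/2 - 5*s/2 - 3 = 0, which factors as -(s + 2)*(s + 3)/2 = 0. The curves meet at s = -3, -2.
On [-3, -2], y = -s**2/2 - s/2 is on top; that piece has area ∫[-3,-2] (-s**2/2 - 5*s/2 - 3) ds = 1/12.

1/12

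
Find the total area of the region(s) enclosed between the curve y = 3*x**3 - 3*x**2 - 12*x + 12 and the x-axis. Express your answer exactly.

The curve meets the x-axis where 3*x**3 - 3*x**2 - 12*x + 12 = 0, i.e. 3*(x - 2)*(x - 1)*(x + 2) = 0, at x = -2, 1, 2.
On [-2, 1] the curve lies above the axis; ∫[-2,1] (3*x**3 - 3*x**2 - 12*x + 12) dx = 135/4, giving area 135/4.
On [1, 2] the curve lies below the axis; ∫[1,2] (3*x**3 - 3*x**2 - 12*x + 12) dx = -7/4, giving area 7/4.
Total area = 135/4 + 7/4 = 71/2.

71/2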